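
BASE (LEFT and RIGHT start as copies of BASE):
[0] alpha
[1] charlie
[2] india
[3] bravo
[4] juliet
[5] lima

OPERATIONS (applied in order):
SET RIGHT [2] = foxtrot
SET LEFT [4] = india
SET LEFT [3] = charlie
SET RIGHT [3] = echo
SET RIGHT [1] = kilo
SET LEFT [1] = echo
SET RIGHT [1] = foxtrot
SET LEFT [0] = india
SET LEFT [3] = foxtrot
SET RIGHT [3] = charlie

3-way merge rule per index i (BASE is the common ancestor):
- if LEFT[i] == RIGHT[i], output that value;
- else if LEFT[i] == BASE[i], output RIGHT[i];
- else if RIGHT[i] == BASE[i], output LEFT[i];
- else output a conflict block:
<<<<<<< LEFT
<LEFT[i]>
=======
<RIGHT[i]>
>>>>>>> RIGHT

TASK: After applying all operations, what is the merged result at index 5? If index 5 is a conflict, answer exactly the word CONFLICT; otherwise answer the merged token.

Answer: lima

Derivation:
Final LEFT:  [india, echo, india, foxtrot, india, lima]
Final RIGHT: [alpha, foxtrot, foxtrot, charlie, juliet, lima]
i=0: L=india, R=alpha=BASE -> take LEFT -> india
i=1: BASE=charlie L=echo R=foxtrot all differ -> CONFLICT
i=2: L=india=BASE, R=foxtrot -> take RIGHT -> foxtrot
i=3: BASE=bravo L=foxtrot R=charlie all differ -> CONFLICT
i=4: L=india, R=juliet=BASE -> take LEFT -> india
i=5: L=lima R=lima -> agree -> lima
Index 5 -> lima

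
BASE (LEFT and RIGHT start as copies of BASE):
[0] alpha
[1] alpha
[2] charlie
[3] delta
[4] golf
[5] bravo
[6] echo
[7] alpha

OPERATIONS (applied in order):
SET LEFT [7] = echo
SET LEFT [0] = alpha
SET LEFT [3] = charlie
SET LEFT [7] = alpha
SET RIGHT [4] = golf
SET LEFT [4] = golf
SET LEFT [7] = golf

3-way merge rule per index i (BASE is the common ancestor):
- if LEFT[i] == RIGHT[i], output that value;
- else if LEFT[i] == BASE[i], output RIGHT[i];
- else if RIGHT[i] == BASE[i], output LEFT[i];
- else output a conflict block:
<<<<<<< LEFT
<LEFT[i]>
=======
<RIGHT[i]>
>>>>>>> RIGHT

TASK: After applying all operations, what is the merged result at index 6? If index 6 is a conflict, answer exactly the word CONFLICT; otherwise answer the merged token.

Answer: echo

Derivation:
Final LEFT:  [alpha, alpha, charlie, charlie, golf, bravo, echo, golf]
Final RIGHT: [alpha, alpha, charlie, delta, golf, bravo, echo, alpha]
i=0: L=alpha R=alpha -> agree -> alpha
i=1: L=alpha R=alpha -> agree -> alpha
i=2: L=charlie R=charlie -> agree -> charlie
i=3: L=charlie, R=delta=BASE -> take LEFT -> charlie
i=4: L=golf R=golf -> agree -> golf
i=5: L=bravo R=bravo -> agree -> bravo
i=6: L=echo R=echo -> agree -> echo
i=7: L=golf, R=alpha=BASE -> take LEFT -> golf
Index 6 -> echo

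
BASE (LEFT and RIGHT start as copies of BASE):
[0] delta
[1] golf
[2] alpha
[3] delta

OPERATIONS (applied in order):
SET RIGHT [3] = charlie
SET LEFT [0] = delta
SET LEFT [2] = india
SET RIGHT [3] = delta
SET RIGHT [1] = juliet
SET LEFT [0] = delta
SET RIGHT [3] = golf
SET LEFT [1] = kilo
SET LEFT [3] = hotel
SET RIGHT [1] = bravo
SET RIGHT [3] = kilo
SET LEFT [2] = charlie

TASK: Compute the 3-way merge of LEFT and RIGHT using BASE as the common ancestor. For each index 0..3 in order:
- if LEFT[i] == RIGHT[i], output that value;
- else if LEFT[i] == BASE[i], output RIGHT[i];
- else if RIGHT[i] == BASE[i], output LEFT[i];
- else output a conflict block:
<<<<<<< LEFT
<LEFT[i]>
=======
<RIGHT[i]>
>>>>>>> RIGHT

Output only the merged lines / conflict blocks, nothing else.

Final LEFT:  [delta, kilo, charlie, hotel]
Final RIGHT: [delta, bravo, alpha, kilo]
i=0: L=delta R=delta -> agree -> delta
i=1: BASE=golf L=kilo R=bravo all differ -> CONFLICT
i=2: L=charlie, R=alpha=BASE -> take LEFT -> charlie
i=3: BASE=delta L=hotel R=kilo all differ -> CONFLICT

Answer: delta
<<<<<<< LEFT
kilo
=======
bravo
>>>>>>> RIGHT
charlie
<<<<<<< LEFT
hotel
=======
kilo
>>>>>>> RIGHT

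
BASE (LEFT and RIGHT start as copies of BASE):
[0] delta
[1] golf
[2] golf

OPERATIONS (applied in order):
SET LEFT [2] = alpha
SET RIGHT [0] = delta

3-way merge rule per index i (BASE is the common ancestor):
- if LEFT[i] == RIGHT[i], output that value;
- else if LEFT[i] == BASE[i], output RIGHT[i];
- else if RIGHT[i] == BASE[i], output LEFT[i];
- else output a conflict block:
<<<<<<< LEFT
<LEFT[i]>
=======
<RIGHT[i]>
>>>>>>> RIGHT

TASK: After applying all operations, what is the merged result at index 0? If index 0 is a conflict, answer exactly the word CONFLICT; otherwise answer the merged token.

Answer: delta

Derivation:
Final LEFT:  [delta, golf, alpha]
Final RIGHT: [delta, golf, golf]
i=0: L=delta R=delta -> agree -> delta
i=1: L=golf R=golf -> agree -> golf
i=2: L=alpha, R=golf=BASE -> take LEFT -> alpha
Index 0 -> delta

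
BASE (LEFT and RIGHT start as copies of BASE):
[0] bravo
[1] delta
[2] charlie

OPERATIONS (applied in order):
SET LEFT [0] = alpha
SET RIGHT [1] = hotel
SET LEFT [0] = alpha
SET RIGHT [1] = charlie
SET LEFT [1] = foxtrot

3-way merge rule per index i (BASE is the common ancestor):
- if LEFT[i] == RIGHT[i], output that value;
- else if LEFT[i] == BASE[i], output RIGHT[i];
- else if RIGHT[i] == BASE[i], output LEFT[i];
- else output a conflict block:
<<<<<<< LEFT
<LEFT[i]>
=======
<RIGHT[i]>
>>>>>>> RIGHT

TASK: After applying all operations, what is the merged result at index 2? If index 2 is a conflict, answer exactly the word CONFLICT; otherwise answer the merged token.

Answer: charlie

Derivation:
Final LEFT:  [alpha, foxtrot, charlie]
Final RIGHT: [bravo, charlie, charlie]
i=0: L=alpha, R=bravo=BASE -> take LEFT -> alpha
i=1: BASE=delta L=foxtrot R=charlie all differ -> CONFLICT
i=2: L=charlie R=charlie -> agree -> charlie
Index 2 -> charlie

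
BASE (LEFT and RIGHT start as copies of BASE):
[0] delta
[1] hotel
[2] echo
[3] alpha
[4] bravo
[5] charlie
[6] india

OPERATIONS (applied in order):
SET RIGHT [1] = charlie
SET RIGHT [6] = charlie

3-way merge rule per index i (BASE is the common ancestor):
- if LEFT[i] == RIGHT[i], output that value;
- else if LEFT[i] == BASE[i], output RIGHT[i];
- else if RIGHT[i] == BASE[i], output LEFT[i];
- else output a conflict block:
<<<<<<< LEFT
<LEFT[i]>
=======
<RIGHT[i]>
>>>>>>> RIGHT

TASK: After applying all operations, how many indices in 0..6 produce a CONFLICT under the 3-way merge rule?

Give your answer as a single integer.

Answer: 0

Derivation:
Final LEFT:  [delta, hotel, echo, alpha, bravo, charlie, india]
Final RIGHT: [delta, charlie, echo, alpha, bravo, charlie, charlie]
i=0: L=delta R=delta -> agree -> delta
i=1: L=hotel=BASE, R=charlie -> take RIGHT -> charlie
i=2: L=echo R=echo -> agree -> echo
i=3: L=alpha R=alpha -> agree -> alpha
i=4: L=bravo R=bravo -> agree -> bravo
i=5: L=charlie R=charlie -> agree -> charlie
i=6: L=india=BASE, R=charlie -> take RIGHT -> charlie
Conflict count: 0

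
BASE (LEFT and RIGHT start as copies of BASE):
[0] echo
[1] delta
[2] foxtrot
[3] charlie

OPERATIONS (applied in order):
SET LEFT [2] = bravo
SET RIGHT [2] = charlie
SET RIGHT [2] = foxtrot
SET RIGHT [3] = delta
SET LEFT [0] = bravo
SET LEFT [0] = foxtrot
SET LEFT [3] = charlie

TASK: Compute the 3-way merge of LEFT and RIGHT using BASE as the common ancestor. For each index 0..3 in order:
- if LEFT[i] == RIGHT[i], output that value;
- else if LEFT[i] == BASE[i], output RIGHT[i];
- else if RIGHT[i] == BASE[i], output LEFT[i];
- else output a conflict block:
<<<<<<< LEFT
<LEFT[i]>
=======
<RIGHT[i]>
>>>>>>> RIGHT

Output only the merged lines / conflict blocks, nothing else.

Final LEFT:  [foxtrot, delta, bravo, charlie]
Final RIGHT: [echo, delta, foxtrot, delta]
i=0: L=foxtrot, R=echo=BASE -> take LEFT -> foxtrot
i=1: L=delta R=delta -> agree -> delta
i=2: L=bravo, R=foxtrot=BASE -> take LEFT -> bravo
i=3: L=charlie=BASE, R=delta -> take RIGHT -> delta

Answer: foxtrot
delta
bravo
delta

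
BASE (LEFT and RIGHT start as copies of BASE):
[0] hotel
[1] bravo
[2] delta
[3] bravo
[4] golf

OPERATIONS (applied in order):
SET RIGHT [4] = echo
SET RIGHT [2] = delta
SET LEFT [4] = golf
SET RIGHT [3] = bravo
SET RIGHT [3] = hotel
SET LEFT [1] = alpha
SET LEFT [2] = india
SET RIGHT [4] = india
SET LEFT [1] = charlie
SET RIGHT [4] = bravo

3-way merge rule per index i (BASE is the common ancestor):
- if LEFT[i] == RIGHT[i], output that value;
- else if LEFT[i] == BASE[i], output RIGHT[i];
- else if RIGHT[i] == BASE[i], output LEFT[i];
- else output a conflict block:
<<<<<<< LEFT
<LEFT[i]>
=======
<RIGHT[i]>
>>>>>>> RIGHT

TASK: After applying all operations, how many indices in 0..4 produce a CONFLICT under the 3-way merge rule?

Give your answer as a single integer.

Final LEFT:  [hotel, charlie, india, bravo, golf]
Final RIGHT: [hotel, bravo, delta, hotel, bravo]
i=0: L=hotel R=hotel -> agree -> hotel
i=1: L=charlie, R=bravo=BASE -> take LEFT -> charlie
i=2: L=india, R=delta=BASE -> take LEFT -> india
i=3: L=bravo=BASE, R=hotel -> take RIGHT -> hotel
i=4: L=golf=BASE, R=bravo -> take RIGHT -> bravo
Conflict count: 0

Answer: 0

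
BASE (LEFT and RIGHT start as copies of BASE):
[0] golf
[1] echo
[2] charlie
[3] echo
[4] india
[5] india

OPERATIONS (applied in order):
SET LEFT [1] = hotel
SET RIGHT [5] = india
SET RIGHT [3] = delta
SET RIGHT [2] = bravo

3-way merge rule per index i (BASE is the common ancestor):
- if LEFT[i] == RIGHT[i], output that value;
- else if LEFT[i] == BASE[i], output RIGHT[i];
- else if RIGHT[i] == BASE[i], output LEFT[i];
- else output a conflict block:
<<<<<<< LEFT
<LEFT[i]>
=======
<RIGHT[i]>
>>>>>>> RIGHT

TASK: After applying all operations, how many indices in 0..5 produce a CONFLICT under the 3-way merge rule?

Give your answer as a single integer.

Answer: 0

Derivation:
Final LEFT:  [golf, hotel, charlie, echo, india, india]
Final RIGHT: [golf, echo, bravo, delta, india, india]
i=0: L=golf R=golf -> agree -> golf
i=1: L=hotel, R=echo=BASE -> take LEFT -> hotel
i=2: L=charlie=BASE, R=bravo -> take RIGHT -> bravo
i=3: L=echo=BASE, R=delta -> take RIGHT -> delta
i=4: L=india R=india -> agree -> india
i=5: L=india R=india -> agree -> india
Conflict count: 0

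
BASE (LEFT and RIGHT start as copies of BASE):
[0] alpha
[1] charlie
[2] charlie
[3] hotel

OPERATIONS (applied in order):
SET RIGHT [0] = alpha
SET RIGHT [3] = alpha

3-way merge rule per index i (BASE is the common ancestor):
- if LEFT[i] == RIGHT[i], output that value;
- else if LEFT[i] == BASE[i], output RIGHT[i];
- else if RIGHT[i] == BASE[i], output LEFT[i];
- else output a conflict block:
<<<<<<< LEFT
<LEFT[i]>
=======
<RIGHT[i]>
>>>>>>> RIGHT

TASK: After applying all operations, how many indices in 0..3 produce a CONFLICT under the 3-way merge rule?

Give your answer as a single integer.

Answer: 0

Derivation:
Final LEFT:  [alpha, charlie, charlie, hotel]
Final RIGHT: [alpha, charlie, charlie, alpha]
i=0: L=alpha R=alpha -> agree -> alpha
i=1: L=charlie R=charlie -> agree -> charlie
i=2: L=charlie R=charlie -> agree -> charlie
i=3: L=hotel=BASE, R=alpha -> take RIGHT -> alpha
Conflict count: 0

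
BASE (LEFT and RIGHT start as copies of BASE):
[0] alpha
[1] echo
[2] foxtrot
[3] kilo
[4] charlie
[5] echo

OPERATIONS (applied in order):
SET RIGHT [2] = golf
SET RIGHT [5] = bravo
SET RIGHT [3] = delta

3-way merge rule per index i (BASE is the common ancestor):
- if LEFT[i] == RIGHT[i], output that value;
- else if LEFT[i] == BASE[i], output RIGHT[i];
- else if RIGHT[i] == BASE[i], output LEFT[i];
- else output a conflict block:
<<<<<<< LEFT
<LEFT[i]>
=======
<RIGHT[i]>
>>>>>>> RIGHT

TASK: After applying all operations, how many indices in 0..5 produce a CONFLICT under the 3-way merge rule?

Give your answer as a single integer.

Answer: 0

Derivation:
Final LEFT:  [alpha, echo, foxtrot, kilo, charlie, echo]
Final RIGHT: [alpha, echo, golf, delta, charlie, bravo]
i=0: L=alpha R=alpha -> agree -> alpha
i=1: L=echo R=echo -> agree -> echo
i=2: L=foxtrot=BASE, R=golf -> take RIGHT -> golf
i=3: L=kilo=BASE, R=delta -> take RIGHT -> delta
i=4: L=charlie R=charlie -> agree -> charlie
i=5: L=echo=BASE, R=bravo -> take RIGHT -> bravo
Conflict count: 0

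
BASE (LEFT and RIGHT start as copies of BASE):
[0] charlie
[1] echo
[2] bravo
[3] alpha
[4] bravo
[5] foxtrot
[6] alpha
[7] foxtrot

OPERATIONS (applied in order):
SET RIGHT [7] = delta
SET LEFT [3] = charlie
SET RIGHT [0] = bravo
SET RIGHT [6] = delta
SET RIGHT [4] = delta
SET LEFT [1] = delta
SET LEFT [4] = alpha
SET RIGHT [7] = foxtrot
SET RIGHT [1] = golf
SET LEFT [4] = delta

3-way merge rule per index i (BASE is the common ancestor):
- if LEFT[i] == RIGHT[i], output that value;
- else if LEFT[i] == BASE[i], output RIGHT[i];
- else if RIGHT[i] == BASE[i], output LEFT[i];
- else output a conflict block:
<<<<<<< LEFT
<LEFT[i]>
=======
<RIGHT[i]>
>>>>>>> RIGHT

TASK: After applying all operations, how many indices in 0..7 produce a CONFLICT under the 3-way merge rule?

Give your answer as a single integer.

Final LEFT:  [charlie, delta, bravo, charlie, delta, foxtrot, alpha, foxtrot]
Final RIGHT: [bravo, golf, bravo, alpha, delta, foxtrot, delta, foxtrot]
i=0: L=charlie=BASE, R=bravo -> take RIGHT -> bravo
i=1: BASE=echo L=delta R=golf all differ -> CONFLICT
i=2: L=bravo R=bravo -> agree -> bravo
i=3: L=charlie, R=alpha=BASE -> take LEFT -> charlie
i=4: L=delta R=delta -> agree -> delta
i=5: L=foxtrot R=foxtrot -> agree -> foxtrot
i=6: L=alpha=BASE, R=delta -> take RIGHT -> delta
i=7: L=foxtrot R=foxtrot -> agree -> foxtrot
Conflict count: 1

Answer: 1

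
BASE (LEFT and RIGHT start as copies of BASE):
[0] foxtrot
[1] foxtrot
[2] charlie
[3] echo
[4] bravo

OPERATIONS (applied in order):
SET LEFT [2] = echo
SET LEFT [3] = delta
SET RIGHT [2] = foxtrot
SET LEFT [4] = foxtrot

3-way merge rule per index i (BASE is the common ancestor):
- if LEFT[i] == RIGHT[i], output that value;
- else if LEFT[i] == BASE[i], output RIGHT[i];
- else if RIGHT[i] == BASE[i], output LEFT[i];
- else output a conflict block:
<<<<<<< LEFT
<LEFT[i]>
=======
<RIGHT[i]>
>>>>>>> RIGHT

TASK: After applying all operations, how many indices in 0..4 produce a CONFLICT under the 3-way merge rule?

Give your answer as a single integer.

Final LEFT:  [foxtrot, foxtrot, echo, delta, foxtrot]
Final RIGHT: [foxtrot, foxtrot, foxtrot, echo, bravo]
i=0: L=foxtrot R=foxtrot -> agree -> foxtrot
i=1: L=foxtrot R=foxtrot -> agree -> foxtrot
i=2: BASE=charlie L=echo R=foxtrot all differ -> CONFLICT
i=3: L=delta, R=echo=BASE -> take LEFT -> delta
i=4: L=foxtrot, R=bravo=BASE -> take LEFT -> foxtrot
Conflict count: 1

Answer: 1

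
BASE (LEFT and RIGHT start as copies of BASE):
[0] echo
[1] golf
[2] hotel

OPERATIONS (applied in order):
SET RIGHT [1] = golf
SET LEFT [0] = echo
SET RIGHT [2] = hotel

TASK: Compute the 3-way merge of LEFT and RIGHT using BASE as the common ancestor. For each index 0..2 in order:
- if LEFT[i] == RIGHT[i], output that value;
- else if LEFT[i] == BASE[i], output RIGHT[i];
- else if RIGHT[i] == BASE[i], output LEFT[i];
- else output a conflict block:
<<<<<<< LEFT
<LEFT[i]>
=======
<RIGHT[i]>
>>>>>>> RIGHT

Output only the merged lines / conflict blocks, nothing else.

Final LEFT:  [echo, golf, hotel]
Final RIGHT: [echo, golf, hotel]
i=0: L=echo R=echo -> agree -> echo
i=1: L=golf R=golf -> agree -> golf
i=2: L=hotel R=hotel -> agree -> hotel

Answer: echo
golf
hotel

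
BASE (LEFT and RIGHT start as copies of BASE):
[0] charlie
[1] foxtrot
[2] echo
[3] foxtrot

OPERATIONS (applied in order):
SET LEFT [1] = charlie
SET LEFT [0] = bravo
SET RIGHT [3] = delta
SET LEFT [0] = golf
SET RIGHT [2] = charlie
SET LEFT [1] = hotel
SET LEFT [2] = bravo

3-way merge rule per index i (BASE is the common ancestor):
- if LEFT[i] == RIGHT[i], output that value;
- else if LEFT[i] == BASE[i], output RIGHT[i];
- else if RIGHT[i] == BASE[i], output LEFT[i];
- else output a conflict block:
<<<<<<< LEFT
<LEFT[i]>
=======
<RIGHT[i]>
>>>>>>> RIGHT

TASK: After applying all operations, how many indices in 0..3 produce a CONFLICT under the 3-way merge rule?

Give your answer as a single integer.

Answer: 1

Derivation:
Final LEFT:  [golf, hotel, bravo, foxtrot]
Final RIGHT: [charlie, foxtrot, charlie, delta]
i=0: L=golf, R=charlie=BASE -> take LEFT -> golf
i=1: L=hotel, R=foxtrot=BASE -> take LEFT -> hotel
i=2: BASE=echo L=bravo R=charlie all differ -> CONFLICT
i=3: L=foxtrot=BASE, R=delta -> take RIGHT -> delta
Conflict count: 1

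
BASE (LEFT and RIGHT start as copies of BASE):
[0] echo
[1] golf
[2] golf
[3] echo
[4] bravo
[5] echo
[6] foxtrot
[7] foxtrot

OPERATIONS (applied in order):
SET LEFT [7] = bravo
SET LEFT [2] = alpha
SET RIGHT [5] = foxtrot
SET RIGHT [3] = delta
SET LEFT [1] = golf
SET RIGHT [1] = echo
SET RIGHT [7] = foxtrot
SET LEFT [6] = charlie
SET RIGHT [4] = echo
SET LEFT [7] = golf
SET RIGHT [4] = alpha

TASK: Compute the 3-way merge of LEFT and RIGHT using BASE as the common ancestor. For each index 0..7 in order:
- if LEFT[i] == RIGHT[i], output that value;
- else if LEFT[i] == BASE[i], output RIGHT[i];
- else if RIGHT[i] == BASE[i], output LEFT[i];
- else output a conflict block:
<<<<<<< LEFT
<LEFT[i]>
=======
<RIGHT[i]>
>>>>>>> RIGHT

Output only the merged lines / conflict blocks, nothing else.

Answer: echo
echo
alpha
delta
alpha
foxtrot
charlie
golf

Derivation:
Final LEFT:  [echo, golf, alpha, echo, bravo, echo, charlie, golf]
Final RIGHT: [echo, echo, golf, delta, alpha, foxtrot, foxtrot, foxtrot]
i=0: L=echo R=echo -> agree -> echo
i=1: L=golf=BASE, R=echo -> take RIGHT -> echo
i=2: L=alpha, R=golf=BASE -> take LEFT -> alpha
i=3: L=echo=BASE, R=delta -> take RIGHT -> delta
i=4: L=bravo=BASE, R=alpha -> take RIGHT -> alpha
i=5: L=echo=BASE, R=foxtrot -> take RIGHT -> foxtrot
i=6: L=charlie, R=foxtrot=BASE -> take LEFT -> charlie
i=7: L=golf, R=foxtrot=BASE -> take LEFT -> golf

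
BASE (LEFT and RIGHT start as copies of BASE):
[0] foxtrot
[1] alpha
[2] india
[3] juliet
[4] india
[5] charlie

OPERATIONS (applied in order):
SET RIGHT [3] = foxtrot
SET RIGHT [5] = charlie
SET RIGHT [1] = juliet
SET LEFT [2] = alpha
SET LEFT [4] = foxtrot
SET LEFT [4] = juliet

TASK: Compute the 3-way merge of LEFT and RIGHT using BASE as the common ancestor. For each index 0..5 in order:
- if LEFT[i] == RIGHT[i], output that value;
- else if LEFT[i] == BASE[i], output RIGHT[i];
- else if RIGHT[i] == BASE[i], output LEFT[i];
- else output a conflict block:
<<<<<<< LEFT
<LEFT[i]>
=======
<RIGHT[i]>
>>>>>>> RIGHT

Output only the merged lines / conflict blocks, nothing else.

Final LEFT:  [foxtrot, alpha, alpha, juliet, juliet, charlie]
Final RIGHT: [foxtrot, juliet, india, foxtrot, india, charlie]
i=0: L=foxtrot R=foxtrot -> agree -> foxtrot
i=1: L=alpha=BASE, R=juliet -> take RIGHT -> juliet
i=2: L=alpha, R=india=BASE -> take LEFT -> alpha
i=3: L=juliet=BASE, R=foxtrot -> take RIGHT -> foxtrot
i=4: L=juliet, R=india=BASE -> take LEFT -> juliet
i=5: L=charlie R=charlie -> agree -> charlie

Answer: foxtrot
juliet
alpha
foxtrot
juliet
charlie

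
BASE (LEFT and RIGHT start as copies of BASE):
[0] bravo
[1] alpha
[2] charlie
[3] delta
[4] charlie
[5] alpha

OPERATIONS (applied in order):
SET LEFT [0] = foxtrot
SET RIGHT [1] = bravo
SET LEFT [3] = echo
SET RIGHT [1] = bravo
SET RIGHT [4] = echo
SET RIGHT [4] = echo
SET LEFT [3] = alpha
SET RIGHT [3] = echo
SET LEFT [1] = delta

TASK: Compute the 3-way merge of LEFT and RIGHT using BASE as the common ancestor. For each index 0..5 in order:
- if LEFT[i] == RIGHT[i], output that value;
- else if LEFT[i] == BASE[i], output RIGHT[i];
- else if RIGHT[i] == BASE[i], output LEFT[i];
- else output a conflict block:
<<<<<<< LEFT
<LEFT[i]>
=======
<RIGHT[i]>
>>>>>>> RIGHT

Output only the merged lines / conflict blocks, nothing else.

Final LEFT:  [foxtrot, delta, charlie, alpha, charlie, alpha]
Final RIGHT: [bravo, bravo, charlie, echo, echo, alpha]
i=0: L=foxtrot, R=bravo=BASE -> take LEFT -> foxtrot
i=1: BASE=alpha L=delta R=bravo all differ -> CONFLICT
i=2: L=charlie R=charlie -> agree -> charlie
i=3: BASE=delta L=alpha R=echo all differ -> CONFLICT
i=4: L=charlie=BASE, R=echo -> take RIGHT -> echo
i=5: L=alpha R=alpha -> agree -> alpha

Answer: foxtrot
<<<<<<< LEFT
delta
=======
bravo
>>>>>>> RIGHT
charlie
<<<<<<< LEFT
alpha
=======
echo
>>>>>>> RIGHT
echo
alpha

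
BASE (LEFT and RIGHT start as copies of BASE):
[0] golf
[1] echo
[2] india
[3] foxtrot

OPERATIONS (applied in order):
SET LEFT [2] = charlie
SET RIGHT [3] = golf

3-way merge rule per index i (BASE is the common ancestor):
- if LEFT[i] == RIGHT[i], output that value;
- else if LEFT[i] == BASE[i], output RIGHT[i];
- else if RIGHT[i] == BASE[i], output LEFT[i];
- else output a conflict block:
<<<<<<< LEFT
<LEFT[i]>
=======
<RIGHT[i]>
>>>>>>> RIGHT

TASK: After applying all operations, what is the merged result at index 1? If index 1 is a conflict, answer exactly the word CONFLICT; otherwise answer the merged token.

Answer: echo

Derivation:
Final LEFT:  [golf, echo, charlie, foxtrot]
Final RIGHT: [golf, echo, india, golf]
i=0: L=golf R=golf -> agree -> golf
i=1: L=echo R=echo -> agree -> echo
i=2: L=charlie, R=india=BASE -> take LEFT -> charlie
i=3: L=foxtrot=BASE, R=golf -> take RIGHT -> golf
Index 1 -> echo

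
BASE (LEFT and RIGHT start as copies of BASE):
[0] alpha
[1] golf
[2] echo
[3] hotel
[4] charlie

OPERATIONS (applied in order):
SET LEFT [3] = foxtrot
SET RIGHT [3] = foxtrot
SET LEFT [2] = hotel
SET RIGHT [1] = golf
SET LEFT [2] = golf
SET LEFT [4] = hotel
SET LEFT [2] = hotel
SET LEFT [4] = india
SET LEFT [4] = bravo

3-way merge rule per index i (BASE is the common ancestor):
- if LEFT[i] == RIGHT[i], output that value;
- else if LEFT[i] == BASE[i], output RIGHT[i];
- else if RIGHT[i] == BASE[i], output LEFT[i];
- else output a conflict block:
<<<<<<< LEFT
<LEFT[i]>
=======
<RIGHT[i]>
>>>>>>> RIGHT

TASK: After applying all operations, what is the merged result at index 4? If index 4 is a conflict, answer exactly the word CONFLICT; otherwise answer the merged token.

Answer: bravo

Derivation:
Final LEFT:  [alpha, golf, hotel, foxtrot, bravo]
Final RIGHT: [alpha, golf, echo, foxtrot, charlie]
i=0: L=alpha R=alpha -> agree -> alpha
i=1: L=golf R=golf -> agree -> golf
i=2: L=hotel, R=echo=BASE -> take LEFT -> hotel
i=3: L=foxtrot R=foxtrot -> agree -> foxtrot
i=4: L=bravo, R=charlie=BASE -> take LEFT -> bravo
Index 4 -> bravo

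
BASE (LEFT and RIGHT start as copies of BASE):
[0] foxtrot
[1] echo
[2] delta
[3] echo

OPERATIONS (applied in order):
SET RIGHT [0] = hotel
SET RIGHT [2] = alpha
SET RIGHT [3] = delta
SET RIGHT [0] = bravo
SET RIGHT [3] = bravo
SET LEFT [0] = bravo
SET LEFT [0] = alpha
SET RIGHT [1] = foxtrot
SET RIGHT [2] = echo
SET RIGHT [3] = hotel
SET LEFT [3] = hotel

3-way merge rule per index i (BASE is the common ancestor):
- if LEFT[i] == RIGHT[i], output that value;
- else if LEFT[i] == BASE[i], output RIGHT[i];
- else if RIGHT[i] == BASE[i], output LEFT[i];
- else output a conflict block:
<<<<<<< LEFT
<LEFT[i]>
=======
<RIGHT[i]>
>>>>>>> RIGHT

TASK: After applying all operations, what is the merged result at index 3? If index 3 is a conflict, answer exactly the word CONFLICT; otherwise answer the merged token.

Answer: hotel

Derivation:
Final LEFT:  [alpha, echo, delta, hotel]
Final RIGHT: [bravo, foxtrot, echo, hotel]
i=0: BASE=foxtrot L=alpha R=bravo all differ -> CONFLICT
i=1: L=echo=BASE, R=foxtrot -> take RIGHT -> foxtrot
i=2: L=delta=BASE, R=echo -> take RIGHT -> echo
i=3: L=hotel R=hotel -> agree -> hotel
Index 3 -> hotel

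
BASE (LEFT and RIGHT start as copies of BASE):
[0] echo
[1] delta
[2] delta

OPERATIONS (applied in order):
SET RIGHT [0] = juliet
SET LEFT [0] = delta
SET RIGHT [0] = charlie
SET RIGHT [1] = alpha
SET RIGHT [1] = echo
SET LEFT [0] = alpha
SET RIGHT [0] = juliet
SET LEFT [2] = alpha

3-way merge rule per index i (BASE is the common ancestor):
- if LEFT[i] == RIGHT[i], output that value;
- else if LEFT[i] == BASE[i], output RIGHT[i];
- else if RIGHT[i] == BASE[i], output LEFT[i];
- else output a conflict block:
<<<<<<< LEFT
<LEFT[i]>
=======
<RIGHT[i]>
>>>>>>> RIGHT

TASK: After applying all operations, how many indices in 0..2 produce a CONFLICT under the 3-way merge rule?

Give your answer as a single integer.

Answer: 1

Derivation:
Final LEFT:  [alpha, delta, alpha]
Final RIGHT: [juliet, echo, delta]
i=0: BASE=echo L=alpha R=juliet all differ -> CONFLICT
i=1: L=delta=BASE, R=echo -> take RIGHT -> echo
i=2: L=alpha, R=delta=BASE -> take LEFT -> alpha
Conflict count: 1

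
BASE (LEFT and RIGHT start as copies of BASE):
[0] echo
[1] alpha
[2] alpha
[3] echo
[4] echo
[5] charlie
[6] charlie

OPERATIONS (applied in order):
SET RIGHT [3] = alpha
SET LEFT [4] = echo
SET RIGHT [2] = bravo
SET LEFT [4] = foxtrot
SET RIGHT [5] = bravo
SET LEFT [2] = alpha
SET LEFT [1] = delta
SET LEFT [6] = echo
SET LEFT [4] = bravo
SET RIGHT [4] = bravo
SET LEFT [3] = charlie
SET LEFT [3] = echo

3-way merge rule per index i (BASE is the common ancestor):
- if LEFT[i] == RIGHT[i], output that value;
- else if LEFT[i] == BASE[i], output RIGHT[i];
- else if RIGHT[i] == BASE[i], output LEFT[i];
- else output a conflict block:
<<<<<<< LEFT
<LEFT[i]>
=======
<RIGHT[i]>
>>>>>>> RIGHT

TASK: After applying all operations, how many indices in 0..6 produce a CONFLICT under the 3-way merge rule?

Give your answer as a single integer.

Final LEFT:  [echo, delta, alpha, echo, bravo, charlie, echo]
Final RIGHT: [echo, alpha, bravo, alpha, bravo, bravo, charlie]
i=0: L=echo R=echo -> agree -> echo
i=1: L=delta, R=alpha=BASE -> take LEFT -> delta
i=2: L=alpha=BASE, R=bravo -> take RIGHT -> bravo
i=3: L=echo=BASE, R=alpha -> take RIGHT -> alpha
i=4: L=bravo R=bravo -> agree -> bravo
i=5: L=charlie=BASE, R=bravo -> take RIGHT -> bravo
i=6: L=echo, R=charlie=BASE -> take LEFT -> echo
Conflict count: 0

Answer: 0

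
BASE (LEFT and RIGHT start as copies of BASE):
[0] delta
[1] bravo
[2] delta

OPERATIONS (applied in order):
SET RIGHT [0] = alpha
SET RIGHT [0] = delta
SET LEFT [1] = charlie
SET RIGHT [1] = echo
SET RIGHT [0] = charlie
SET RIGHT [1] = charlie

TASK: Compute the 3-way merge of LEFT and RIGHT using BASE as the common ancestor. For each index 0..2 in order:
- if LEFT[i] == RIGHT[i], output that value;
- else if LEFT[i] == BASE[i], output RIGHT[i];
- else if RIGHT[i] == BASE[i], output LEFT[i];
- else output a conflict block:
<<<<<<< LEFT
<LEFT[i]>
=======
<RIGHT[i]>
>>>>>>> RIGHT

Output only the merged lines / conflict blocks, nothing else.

Final LEFT:  [delta, charlie, delta]
Final RIGHT: [charlie, charlie, delta]
i=0: L=delta=BASE, R=charlie -> take RIGHT -> charlie
i=1: L=charlie R=charlie -> agree -> charlie
i=2: L=delta R=delta -> agree -> delta

Answer: charlie
charlie
delta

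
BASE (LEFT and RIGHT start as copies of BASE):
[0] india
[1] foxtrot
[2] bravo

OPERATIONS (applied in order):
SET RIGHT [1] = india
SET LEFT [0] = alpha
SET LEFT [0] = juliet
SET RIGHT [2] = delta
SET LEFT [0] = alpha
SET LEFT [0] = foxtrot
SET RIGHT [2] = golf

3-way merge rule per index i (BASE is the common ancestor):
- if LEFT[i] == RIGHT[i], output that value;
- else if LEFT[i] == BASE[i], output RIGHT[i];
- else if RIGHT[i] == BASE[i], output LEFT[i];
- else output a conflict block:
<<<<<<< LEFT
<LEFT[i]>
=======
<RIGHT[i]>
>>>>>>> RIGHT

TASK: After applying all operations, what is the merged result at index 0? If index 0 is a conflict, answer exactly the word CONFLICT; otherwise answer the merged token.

Final LEFT:  [foxtrot, foxtrot, bravo]
Final RIGHT: [india, india, golf]
i=0: L=foxtrot, R=india=BASE -> take LEFT -> foxtrot
i=1: L=foxtrot=BASE, R=india -> take RIGHT -> india
i=2: L=bravo=BASE, R=golf -> take RIGHT -> golf
Index 0 -> foxtrot

Answer: foxtrot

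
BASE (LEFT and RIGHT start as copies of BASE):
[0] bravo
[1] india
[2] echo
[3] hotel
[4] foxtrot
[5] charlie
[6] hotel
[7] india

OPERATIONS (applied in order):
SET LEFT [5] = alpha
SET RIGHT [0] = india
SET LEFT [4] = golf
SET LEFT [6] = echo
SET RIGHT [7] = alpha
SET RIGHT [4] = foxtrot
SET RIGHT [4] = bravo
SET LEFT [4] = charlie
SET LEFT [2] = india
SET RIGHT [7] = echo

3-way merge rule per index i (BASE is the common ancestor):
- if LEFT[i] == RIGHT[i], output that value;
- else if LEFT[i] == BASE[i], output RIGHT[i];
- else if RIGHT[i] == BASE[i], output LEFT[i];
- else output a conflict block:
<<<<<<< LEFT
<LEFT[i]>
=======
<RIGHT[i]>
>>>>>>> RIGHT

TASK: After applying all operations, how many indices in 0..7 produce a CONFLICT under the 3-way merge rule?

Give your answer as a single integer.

Answer: 1

Derivation:
Final LEFT:  [bravo, india, india, hotel, charlie, alpha, echo, india]
Final RIGHT: [india, india, echo, hotel, bravo, charlie, hotel, echo]
i=0: L=bravo=BASE, R=india -> take RIGHT -> india
i=1: L=india R=india -> agree -> india
i=2: L=india, R=echo=BASE -> take LEFT -> india
i=3: L=hotel R=hotel -> agree -> hotel
i=4: BASE=foxtrot L=charlie R=bravo all differ -> CONFLICT
i=5: L=alpha, R=charlie=BASE -> take LEFT -> alpha
i=6: L=echo, R=hotel=BASE -> take LEFT -> echo
i=7: L=india=BASE, R=echo -> take RIGHT -> echo
Conflict count: 1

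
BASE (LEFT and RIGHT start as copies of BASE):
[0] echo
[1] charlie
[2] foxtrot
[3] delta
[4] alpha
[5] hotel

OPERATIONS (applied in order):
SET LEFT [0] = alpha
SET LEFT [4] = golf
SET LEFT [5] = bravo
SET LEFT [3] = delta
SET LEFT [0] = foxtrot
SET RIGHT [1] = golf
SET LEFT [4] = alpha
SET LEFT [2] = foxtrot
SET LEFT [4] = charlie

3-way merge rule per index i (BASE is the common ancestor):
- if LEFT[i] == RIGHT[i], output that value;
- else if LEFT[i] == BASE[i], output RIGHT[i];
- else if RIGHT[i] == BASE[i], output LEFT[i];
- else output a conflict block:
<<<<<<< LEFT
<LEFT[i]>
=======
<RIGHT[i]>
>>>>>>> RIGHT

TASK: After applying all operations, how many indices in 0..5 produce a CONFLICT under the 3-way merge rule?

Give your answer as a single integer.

Answer: 0

Derivation:
Final LEFT:  [foxtrot, charlie, foxtrot, delta, charlie, bravo]
Final RIGHT: [echo, golf, foxtrot, delta, alpha, hotel]
i=0: L=foxtrot, R=echo=BASE -> take LEFT -> foxtrot
i=1: L=charlie=BASE, R=golf -> take RIGHT -> golf
i=2: L=foxtrot R=foxtrot -> agree -> foxtrot
i=3: L=delta R=delta -> agree -> delta
i=4: L=charlie, R=alpha=BASE -> take LEFT -> charlie
i=5: L=bravo, R=hotel=BASE -> take LEFT -> bravo
Conflict count: 0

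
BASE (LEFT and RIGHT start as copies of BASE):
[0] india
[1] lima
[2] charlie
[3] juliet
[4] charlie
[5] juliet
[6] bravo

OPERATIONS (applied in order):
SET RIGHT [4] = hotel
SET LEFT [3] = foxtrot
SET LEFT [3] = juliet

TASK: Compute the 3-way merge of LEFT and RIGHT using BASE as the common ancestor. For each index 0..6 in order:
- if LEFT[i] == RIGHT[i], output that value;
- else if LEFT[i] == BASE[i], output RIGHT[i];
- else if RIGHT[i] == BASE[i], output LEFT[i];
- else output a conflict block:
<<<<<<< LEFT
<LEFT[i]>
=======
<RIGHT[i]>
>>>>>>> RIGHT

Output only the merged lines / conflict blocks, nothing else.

Final LEFT:  [india, lima, charlie, juliet, charlie, juliet, bravo]
Final RIGHT: [india, lima, charlie, juliet, hotel, juliet, bravo]
i=0: L=india R=india -> agree -> india
i=1: L=lima R=lima -> agree -> lima
i=2: L=charlie R=charlie -> agree -> charlie
i=3: L=juliet R=juliet -> agree -> juliet
i=4: L=charlie=BASE, R=hotel -> take RIGHT -> hotel
i=5: L=juliet R=juliet -> agree -> juliet
i=6: L=bravo R=bravo -> agree -> bravo

Answer: india
lima
charlie
juliet
hotel
juliet
bravo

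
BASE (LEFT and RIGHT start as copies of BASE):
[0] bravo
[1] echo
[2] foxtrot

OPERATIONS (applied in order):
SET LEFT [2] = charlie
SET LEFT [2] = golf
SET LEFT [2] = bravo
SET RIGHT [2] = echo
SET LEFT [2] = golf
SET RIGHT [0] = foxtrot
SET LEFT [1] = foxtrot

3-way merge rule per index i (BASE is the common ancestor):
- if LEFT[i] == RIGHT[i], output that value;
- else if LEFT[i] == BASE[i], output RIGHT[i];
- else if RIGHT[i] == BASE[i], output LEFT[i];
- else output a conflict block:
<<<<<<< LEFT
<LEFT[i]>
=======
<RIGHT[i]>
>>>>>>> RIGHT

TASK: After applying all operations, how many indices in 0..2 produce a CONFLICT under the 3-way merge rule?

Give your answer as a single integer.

Answer: 1

Derivation:
Final LEFT:  [bravo, foxtrot, golf]
Final RIGHT: [foxtrot, echo, echo]
i=0: L=bravo=BASE, R=foxtrot -> take RIGHT -> foxtrot
i=1: L=foxtrot, R=echo=BASE -> take LEFT -> foxtrot
i=2: BASE=foxtrot L=golf R=echo all differ -> CONFLICT
Conflict count: 1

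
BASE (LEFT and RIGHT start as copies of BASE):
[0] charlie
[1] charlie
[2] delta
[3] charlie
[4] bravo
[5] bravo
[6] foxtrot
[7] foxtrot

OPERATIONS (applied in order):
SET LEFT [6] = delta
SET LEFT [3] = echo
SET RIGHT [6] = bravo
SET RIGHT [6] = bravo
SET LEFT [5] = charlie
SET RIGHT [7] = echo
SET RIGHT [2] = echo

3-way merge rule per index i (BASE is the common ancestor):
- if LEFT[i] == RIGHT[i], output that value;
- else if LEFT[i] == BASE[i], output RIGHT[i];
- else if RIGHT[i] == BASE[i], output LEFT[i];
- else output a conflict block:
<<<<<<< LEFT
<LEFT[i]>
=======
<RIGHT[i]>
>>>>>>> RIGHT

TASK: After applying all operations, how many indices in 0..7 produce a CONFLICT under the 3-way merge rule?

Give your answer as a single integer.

Final LEFT:  [charlie, charlie, delta, echo, bravo, charlie, delta, foxtrot]
Final RIGHT: [charlie, charlie, echo, charlie, bravo, bravo, bravo, echo]
i=0: L=charlie R=charlie -> agree -> charlie
i=1: L=charlie R=charlie -> agree -> charlie
i=2: L=delta=BASE, R=echo -> take RIGHT -> echo
i=3: L=echo, R=charlie=BASE -> take LEFT -> echo
i=4: L=bravo R=bravo -> agree -> bravo
i=5: L=charlie, R=bravo=BASE -> take LEFT -> charlie
i=6: BASE=foxtrot L=delta R=bravo all differ -> CONFLICT
i=7: L=foxtrot=BASE, R=echo -> take RIGHT -> echo
Conflict count: 1

Answer: 1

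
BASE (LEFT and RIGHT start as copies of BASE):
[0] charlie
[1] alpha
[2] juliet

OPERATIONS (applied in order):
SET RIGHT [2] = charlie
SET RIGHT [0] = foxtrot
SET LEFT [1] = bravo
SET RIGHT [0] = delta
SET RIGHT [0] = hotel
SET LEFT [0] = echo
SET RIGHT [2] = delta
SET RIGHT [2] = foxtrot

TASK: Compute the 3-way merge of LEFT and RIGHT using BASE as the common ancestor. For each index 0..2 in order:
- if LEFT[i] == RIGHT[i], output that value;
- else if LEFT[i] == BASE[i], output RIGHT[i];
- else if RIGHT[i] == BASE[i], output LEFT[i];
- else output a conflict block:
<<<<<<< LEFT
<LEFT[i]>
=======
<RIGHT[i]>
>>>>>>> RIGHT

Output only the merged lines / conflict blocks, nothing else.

Final LEFT:  [echo, bravo, juliet]
Final RIGHT: [hotel, alpha, foxtrot]
i=0: BASE=charlie L=echo R=hotel all differ -> CONFLICT
i=1: L=bravo, R=alpha=BASE -> take LEFT -> bravo
i=2: L=juliet=BASE, R=foxtrot -> take RIGHT -> foxtrot

Answer: <<<<<<< LEFT
echo
=======
hotel
>>>>>>> RIGHT
bravo
foxtrot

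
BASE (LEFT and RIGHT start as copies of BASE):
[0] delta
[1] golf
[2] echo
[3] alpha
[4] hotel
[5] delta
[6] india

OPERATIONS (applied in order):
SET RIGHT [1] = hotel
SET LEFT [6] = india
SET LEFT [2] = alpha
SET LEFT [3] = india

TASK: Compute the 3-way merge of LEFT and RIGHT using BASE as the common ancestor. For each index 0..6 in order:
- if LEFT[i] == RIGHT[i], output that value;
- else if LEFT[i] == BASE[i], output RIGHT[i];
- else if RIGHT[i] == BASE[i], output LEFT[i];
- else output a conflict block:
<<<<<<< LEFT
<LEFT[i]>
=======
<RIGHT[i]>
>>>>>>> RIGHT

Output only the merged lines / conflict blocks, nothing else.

Final LEFT:  [delta, golf, alpha, india, hotel, delta, india]
Final RIGHT: [delta, hotel, echo, alpha, hotel, delta, india]
i=0: L=delta R=delta -> agree -> delta
i=1: L=golf=BASE, R=hotel -> take RIGHT -> hotel
i=2: L=alpha, R=echo=BASE -> take LEFT -> alpha
i=3: L=india, R=alpha=BASE -> take LEFT -> india
i=4: L=hotel R=hotel -> agree -> hotel
i=5: L=delta R=delta -> agree -> delta
i=6: L=india R=india -> agree -> india

Answer: delta
hotel
alpha
india
hotel
delta
india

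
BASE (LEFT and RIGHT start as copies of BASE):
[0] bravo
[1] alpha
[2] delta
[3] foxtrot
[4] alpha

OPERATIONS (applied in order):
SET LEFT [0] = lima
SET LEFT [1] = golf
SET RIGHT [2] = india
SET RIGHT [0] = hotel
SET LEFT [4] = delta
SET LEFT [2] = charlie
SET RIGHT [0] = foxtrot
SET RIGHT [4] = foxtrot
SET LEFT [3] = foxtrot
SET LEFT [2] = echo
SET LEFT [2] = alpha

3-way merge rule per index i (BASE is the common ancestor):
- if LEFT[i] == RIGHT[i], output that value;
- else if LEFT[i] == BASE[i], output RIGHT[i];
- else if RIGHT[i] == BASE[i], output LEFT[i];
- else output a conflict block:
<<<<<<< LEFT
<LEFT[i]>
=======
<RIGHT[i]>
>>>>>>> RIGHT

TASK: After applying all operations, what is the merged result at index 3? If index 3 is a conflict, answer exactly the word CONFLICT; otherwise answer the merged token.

Answer: foxtrot

Derivation:
Final LEFT:  [lima, golf, alpha, foxtrot, delta]
Final RIGHT: [foxtrot, alpha, india, foxtrot, foxtrot]
i=0: BASE=bravo L=lima R=foxtrot all differ -> CONFLICT
i=1: L=golf, R=alpha=BASE -> take LEFT -> golf
i=2: BASE=delta L=alpha R=india all differ -> CONFLICT
i=3: L=foxtrot R=foxtrot -> agree -> foxtrot
i=4: BASE=alpha L=delta R=foxtrot all differ -> CONFLICT
Index 3 -> foxtrot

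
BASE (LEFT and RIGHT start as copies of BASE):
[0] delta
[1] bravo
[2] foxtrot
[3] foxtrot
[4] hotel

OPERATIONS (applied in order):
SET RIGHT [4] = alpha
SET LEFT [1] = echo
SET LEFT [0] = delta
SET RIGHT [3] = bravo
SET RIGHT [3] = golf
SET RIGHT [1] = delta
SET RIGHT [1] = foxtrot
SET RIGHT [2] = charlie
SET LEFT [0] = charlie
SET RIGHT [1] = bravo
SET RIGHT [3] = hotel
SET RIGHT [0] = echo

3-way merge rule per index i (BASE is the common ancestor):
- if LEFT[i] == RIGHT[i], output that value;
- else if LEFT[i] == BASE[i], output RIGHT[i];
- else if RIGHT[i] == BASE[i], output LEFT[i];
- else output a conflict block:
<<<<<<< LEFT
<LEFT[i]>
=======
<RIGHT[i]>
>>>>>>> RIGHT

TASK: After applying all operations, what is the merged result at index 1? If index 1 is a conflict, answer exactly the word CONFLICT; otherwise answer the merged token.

Final LEFT:  [charlie, echo, foxtrot, foxtrot, hotel]
Final RIGHT: [echo, bravo, charlie, hotel, alpha]
i=0: BASE=delta L=charlie R=echo all differ -> CONFLICT
i=1: L=echo, R=bravo=BASE -> take LEFT -> echo
i=2: L=foxtrot=BASE, R=charlie -> take RIGHT -> charlie
i=3: L=foxtrot=BASE, R=hotel -> take RIGHT -> hotel
i=4: L=hotel=BASE, R=alpha -> take RIGHT -> alpha
Index 1 -> echo

Answer: echo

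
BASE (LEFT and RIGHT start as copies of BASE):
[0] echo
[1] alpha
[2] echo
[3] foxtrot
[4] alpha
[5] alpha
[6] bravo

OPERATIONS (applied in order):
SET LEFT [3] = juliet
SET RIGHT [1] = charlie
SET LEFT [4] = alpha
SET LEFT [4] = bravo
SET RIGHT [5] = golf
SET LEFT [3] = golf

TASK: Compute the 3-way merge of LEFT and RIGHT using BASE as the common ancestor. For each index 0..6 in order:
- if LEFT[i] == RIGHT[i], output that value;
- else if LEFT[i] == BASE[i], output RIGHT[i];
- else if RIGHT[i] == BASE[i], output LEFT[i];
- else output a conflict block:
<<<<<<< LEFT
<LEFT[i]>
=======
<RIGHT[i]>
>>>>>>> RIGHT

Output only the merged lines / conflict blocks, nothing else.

Answer: echo
charlie
echo
golf
bravo
golf
bravo

Derivation:
Final LEFT:  [echo, alpha, echo, golf, bravo, alpha, bravo]
Final RIGHT: [echo, charlie, echo, foxtrot, alpha, golf, bravo]
i=0: L=echo R=echo -> agree -> echo
i=1: L=alpha=BASE, R=charlie -> take RIGHT -> charlie
i=2: L=echo R=echo -> agree -> echo
i=3: L=golf, R=foxtrot=BASE -> take LEFT -> golf
i=4: L=bravo, R=alpha=BASE -> take LEFT -> bravo
i=5: L=alpha=BASE, R=golf -> take RIGHT -> golf
i=6: L=bravo R=bravo -> agree -> bravo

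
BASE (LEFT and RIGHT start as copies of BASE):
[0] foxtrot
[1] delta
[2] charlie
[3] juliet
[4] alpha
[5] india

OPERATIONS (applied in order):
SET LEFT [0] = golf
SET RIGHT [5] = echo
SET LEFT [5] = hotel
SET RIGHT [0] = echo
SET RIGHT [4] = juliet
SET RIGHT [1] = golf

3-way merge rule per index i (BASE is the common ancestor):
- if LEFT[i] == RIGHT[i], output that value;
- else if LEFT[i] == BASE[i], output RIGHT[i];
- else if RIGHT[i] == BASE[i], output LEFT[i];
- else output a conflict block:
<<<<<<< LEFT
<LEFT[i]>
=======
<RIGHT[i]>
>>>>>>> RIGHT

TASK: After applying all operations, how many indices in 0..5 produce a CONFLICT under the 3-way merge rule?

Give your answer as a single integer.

Final LEFT:  [golf, delta, charlie, juliet, alpha, hotel]
Final RIGHT: [echo, golf, charlie, juliet, juliet, echo]
i=0: BASE=foxtrot L=golf R=echo all differ -> CONFLICT
i=1: L=delta=BASE, R=golf -> take RIGHT -> golf
i=2: L=charlie R=charlie -> agree -> charlie
i=3: L=juliet R=juliet -> agree -> juliet
i=4: L=alpha=BASE, R=juliet -> take RIGHT -> juliet
i=5: BASE=india L=hotel R=echo all differ -> CONFLICT
Conflict count: 2

Answer: 2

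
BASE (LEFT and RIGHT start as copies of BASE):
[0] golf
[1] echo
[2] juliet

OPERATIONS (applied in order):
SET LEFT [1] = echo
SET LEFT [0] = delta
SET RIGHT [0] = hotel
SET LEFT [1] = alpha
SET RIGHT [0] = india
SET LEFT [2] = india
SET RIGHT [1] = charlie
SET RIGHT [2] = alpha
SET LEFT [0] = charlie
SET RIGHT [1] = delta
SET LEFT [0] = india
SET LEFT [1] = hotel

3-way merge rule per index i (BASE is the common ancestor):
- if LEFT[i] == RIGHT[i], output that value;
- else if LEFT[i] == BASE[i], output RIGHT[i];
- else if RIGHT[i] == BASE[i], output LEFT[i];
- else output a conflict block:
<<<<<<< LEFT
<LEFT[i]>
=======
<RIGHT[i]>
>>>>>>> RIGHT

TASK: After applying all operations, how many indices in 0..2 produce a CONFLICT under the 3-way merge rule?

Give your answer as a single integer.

Answer: 2

Derivation:
Final LEFT:  [india, hotel, india]
Final RIGHT: [india, delta, alpha]
i=0: L=india R=india -> agree -> india
i=1: BASE=echo L=hotel R=delta all differ -> CONFLICT
i=2: BASE=juliet L=india R=alpha all differ -> CONFLICT
Conflict count: 2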